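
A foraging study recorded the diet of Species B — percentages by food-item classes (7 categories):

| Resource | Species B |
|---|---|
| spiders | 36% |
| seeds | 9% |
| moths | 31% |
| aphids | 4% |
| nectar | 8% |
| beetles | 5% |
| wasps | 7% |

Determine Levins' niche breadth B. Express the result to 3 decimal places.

Convert percentages to proportions (divide by 100).
Σpᵢ² = 0.36² + 0.09² + 0.31² + 0.04² + 0.08² + 0.05² + 0.07² = 0.1296 + 0.0081 + 0.0961 + 0.0016 + 0.0064 + 0.0025 + 0.0049 = 0.2492
B = 1 / 0.2492 = 4.01284

4.013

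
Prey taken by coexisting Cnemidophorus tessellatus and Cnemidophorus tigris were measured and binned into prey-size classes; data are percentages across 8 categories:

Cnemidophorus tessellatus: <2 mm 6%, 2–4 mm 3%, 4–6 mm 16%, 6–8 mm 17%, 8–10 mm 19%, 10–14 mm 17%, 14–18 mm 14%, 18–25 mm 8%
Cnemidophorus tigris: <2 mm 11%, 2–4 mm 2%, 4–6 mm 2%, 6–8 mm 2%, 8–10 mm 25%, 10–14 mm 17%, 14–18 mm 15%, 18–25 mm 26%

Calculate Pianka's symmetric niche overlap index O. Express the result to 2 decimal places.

Convert percentages to proportions (divide by 100).
Σ p₁ᵢp₂ᵢ = 0.0066 + 0.0006 + 0.0032 + 0.0034 + 0.0475 + 0.0289 + 0.0210 + 0.0208 = 0.1320
Σp_1ᵢ² = 0.06² + 0.03² + 0.16² + 0.17² + 0.19² + 0.17² + 0.14² + 0.08² = 0.0036 + 0.0009 + 0.0256 + 0.0289 + 0.0361 + 0.0289 + 0.0196 + 0.0064 = 0.1500
Σp_2ᵢ² = 0.11² + 0.02² + 0.02² + 0.02² + 0.25² + 0.17² + 0.15² + 0.26² = 0.0121 + 0.0004 + 0.0004 + 0.0004 + 0.0625 + 0.0289 + 0.0225 + 0.0676 = 0.1948
O = 0.1320 / √(0.1500 × 0.1948) = 0.1320 / 0.17094 = 0.7722

0.77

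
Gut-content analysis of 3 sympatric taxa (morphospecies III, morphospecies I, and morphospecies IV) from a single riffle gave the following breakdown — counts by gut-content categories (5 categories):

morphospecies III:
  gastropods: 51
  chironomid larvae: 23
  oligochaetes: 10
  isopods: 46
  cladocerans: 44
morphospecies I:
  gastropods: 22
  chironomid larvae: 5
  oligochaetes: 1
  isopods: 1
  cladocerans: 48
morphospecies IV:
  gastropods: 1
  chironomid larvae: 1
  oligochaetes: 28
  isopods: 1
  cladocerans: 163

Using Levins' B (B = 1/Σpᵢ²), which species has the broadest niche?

morphospecies III

Proportions for morphospecies III (n=174): 51/174=0.2931, 23/174=0.1322, 10/174=0.0575, 46/174=0.2644, 44/174=0.2529
Proportions for morphospecies I (n=77): 22/77=0.2857, 5/77=0.0649, 1/77=0.0130, 1/77=0.0130, 48/77=0.6234
Proportions for morphospecies IV (n=194): 1/194=0.0052, 1/194=0.0052, 28/194=0.1443, 1/194=0.0052, 163/194=0.8402
Σp_IIIᵢ² = 0.2931² + 0.1322² + 0.0575² + 0.2644² + 0.2529² = 0.085908 + 0.017477 + 0.003306 + 0.069907 + 0.063958 = 0.240556
B_III = 1 / 0.240556 = 4.1570
Σp_Iᵢ² = 0.2857² + 0.0649² + 0.0130² + 0.0130² + 0.6234² = 0.081624 + 0.004212 + 0.000169 + 0.000169 + 0.388628 = 0.474802
B_I = 1 / 0.474802 = 2.1061
Σp_IVᵢ² = 0.0052² + 0.0052² + 0.1443² + 0.0052² + 0.8402² = 0.000027 + 0.000027 + 0.020822 + 0.000027 + 0.705936 = 0.726839
B_IV = 1 / 0.726839 = 1.3758
Highest B → broadest niche (most generalist): morphospecies III (B = 4.16).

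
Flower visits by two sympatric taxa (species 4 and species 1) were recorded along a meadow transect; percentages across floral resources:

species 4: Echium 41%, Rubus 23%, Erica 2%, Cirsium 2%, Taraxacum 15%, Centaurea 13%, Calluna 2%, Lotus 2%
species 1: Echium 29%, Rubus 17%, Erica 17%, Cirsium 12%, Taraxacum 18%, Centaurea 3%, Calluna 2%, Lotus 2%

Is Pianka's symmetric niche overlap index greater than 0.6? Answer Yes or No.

Convert percentages to proportions (divide by 100).
Σ p₁ᵢp₂ᵢ = 0.1189 + 0.0391 + 0.0034 + 0.0024 + 0.0270 + 0.0039 + 0.0004 + 0.0004 = 0.1955
Σp_1ᵢ² = 0.41² + 0.23² + 0.02² + 0.02² + 0.15² + 0.13² + 0.02² + 0.02² = 0.1681 + 0.0529 + 0.0004 + 0.0004 + 0.0225 + 0.0169 + 0.0004 + 0.0004 = 0.2620
Σp_2ᵢ² = 0.29² + 0.17² + 0.17² + 0.12² + 0.18² + 0.03² + 0.02² + 0.02² = 0.0841 + 0.0289 + 0.0289 + 0.0144 + 0.0324 + 0.0009 + 0.0004 + 0.0004 = 0.1904
O = 0.1955 / √(0.2620 × 0.1904) = 0.1955 / 0.22335 = 0.8753
O = 0.8753 > 0.6 → Yes.

Yes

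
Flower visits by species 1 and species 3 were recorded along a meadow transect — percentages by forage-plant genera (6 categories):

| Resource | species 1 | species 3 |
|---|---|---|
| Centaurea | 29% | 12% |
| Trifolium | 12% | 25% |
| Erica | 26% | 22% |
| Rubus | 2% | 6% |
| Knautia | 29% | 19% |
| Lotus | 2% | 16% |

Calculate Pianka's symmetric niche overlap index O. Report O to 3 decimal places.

Convert percentages to proportions (divide by 100).
Σ p₁ᵢp₂ᵢ = 0.0348 + 0.0300 + 0.0572 + 0.0012 + 0.0551 + 0.0032 = 0.1815
Σp_1ᵢ² = 0.29² + 0.12² + 0.26² + 0.02² + 0.29² + 0.02² = 0.0841 + 0.0144 + 0.0676 + 0.0004 + 0.0841 + 0.0004 = 0.2510
Σp_2ᵢ² = 0.12² + 0.25² + 0.22² + 0.06² + 0.19² + 0.16² = 0.0144 + 0.0625 + 0.0484 + 0.0036 + 0.0361 + 0.0256 = 0.1906
O = 0.1815 / √(0.2510 × 0.1906) = 0.1815 / 0.218725 = 0.82981

0.830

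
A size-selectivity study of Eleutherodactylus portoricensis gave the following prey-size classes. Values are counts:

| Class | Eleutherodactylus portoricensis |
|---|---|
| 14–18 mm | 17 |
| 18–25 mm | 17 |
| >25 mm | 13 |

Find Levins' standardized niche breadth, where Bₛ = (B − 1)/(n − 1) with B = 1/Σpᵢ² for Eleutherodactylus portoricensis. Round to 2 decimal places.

Proportions for Eleutherodactylus portoricensis (n=47): 17/47=0.3617, 17/47=0.3617, 13/47=0.2766
Σpᵢ² = 0.3617² + 0.3617² + 0.2766² = 0.130827 + 0.130827 + 0.076508 = 0.338162
B = 1 / 0.338162 = 2.9572
Bₛ = (B − 1)/(n − 1) = (2.9572 − 1)/(3 − 1) = 1.9572/2 = 0.9786

0.98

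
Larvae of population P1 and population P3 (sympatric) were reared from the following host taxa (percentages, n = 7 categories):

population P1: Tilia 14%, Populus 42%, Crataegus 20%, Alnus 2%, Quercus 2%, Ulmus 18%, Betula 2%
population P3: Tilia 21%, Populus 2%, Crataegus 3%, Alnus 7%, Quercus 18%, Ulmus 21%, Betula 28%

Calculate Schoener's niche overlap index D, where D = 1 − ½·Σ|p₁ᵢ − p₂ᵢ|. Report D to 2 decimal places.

Convert percentages to proportions (divide by 100).
Σ|p₁ᵢ − p₂ᵢ| = 0.07 + 0.40 + 0.17 + 0.05 + 0.16 + 0.03 + 0.26 = 1.14
D = 1 − ½ × 1.14 = 1 − 0.570 = 0.4300

0.43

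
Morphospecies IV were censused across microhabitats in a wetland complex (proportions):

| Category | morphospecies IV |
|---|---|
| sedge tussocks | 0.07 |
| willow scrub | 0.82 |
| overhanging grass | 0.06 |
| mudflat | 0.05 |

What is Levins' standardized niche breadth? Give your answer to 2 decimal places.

0.15

Σpᵢ² = 0.07² + 0.82² + 0.06² + 0.05² = 0.0049 + 0.6724 + 0.0036 + 0.0025 = 0.6834
B = 1 / 0.6834 = 1.4633
Bₛ = (B − 1)/(n − 1) = (1.4633 − 1)/(4 − 1) = 0.4633/3 = 0.1544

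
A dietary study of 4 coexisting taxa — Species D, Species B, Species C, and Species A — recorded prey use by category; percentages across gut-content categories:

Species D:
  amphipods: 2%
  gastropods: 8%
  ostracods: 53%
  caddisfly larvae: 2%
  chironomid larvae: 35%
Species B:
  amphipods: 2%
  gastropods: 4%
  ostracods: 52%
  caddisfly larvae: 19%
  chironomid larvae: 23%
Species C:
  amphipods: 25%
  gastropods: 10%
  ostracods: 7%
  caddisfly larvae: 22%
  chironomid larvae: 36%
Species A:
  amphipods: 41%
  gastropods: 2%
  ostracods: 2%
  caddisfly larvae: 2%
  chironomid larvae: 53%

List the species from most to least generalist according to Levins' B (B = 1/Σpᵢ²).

Convert percentages to proportions (divide by 100).
Σp_Dᵢ² = 0.02² + 0.08² + 0.53² + 0.02² + 0.35² = 0.0004 + 0.0064 + 0.2809 + 0.0004 + 0.1225 = 0.4106
B_D = 1 / 0.4106 = 2.4355
Σp_Bᵢ² = 0.02² + 0.04² + 0.52² + 0.19² + 0.23² = 0.0004 + 0.0016 + 0.2704 + 0.0361 + 0.0529 = 0.3614
B_B = 1 / 0.3614 = 2.7670
Σp_Cᵢ² = 0.25² + 0.10² + 0.07² + 0.22² + 0.36² = 0.0625 + 0.0100 + 0.0049 + 0.0484 + 0.1296 = 0.2554
B_C = 1 / 0.2554 = 3.9154
Σp_Aᵢ² = 0.41² + 0.02² + 0.02² + 0.02² + 0.53² = 0.1681 + 0.0004 + 0.0004 + 0.0004 + 0.2809 = 0.4502
B_A = 1 / 0.4502 = 2.2212
Ranking by B (broadest → narrowest): Species C (3.92) > Species B (2.77) > Species D (2.44) > Species A (2.22)

Species C > Species B > Species D > Species A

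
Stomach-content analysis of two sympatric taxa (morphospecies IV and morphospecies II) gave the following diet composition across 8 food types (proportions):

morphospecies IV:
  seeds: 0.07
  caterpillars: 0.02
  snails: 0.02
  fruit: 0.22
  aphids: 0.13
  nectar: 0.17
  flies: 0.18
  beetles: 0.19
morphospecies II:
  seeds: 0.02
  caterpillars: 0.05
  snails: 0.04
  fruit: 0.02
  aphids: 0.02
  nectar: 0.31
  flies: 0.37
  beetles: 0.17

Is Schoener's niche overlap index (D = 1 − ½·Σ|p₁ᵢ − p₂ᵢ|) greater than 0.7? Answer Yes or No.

No

Σ|p₁ᵢ − p₂ᵢ| = 0.05 + 0.03 + 0.02 + 0.20 + 0.11 + 0.14 + 0.19 + 0.02 = 0.76
D = 1 − ½ × 0.76 = 1 − 0.380 = 0.6200
D = 0.6200 < 0.7 → No.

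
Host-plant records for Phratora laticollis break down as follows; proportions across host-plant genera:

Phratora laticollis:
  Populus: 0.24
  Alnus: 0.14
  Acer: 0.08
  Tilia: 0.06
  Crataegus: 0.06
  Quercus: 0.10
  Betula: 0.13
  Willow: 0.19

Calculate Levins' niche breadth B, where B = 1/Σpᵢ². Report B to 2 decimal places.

6.50

Σpᵢ² = 0.24² + 0.14² + 0.08² + 0.06² + 0.06² + 0.10² + 0.13² + 0.19² = 0.0576 + 0.0196 + 0.0064 + 0.0036 + 0.0036 + 0.0100 + 0.0169 + 0.0361 = 0.1538
B = 1 / 0.1538 = 6.5020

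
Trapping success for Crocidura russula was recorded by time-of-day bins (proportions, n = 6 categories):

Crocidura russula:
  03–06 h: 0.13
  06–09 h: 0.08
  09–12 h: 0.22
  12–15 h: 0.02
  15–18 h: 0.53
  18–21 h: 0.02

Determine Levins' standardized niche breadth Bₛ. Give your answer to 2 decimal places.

Σpᵢ² = 0.13² + 0.08² + 0.22² + 0.02² + 0.53² + 0.02² = 0.0169 + 0.0064 + 0.0484 + 0.0004 + 0.2809 + 0.0004 = 0.3534
B = 1 / 0.3534 = 2.8297
Bₛ = (B − 1)/(n − 1) = (2.8297 − 1)/(6 − 1) = 1.8297/5 = 0.3659

0.37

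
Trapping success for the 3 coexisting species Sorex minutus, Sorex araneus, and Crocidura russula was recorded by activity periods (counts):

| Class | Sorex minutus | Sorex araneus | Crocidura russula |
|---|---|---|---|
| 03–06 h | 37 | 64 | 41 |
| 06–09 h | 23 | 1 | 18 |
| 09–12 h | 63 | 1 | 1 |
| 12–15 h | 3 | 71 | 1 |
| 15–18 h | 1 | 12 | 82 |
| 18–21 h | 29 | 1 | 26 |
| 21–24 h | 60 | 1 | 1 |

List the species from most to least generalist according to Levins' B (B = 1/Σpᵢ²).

Sorex minutus > Crocidura russula > Sorex araneus

Proportions for Sorex minutus (n=216): 37/216=0.1713, 23/216=0.1065, 63/216=0.2917, 3/216=0.0139, 1/216=0.0046, 29/216=0.1343, 60/216=0.2778
Proportions for Sorex araneus (n=151): 64/151=0.4238, 1/151=0.0066, 1/151=0.0066, 71/151=0.4702, 12/151=0.0795, 1/151=0.0066, 1/151=0.0066
Proportions for Crocidura russula (n=170): 41/170=0.2412, 18/170=0.1059, 1/170=0.0059, 1/170=0.0059, 82/170=0.4824, 26/170=0.1529, 1/170=0.0059
Σp_minuᵢ² = 0.1713² + 0.1065² + 0.2917² + 0.0139² + 0.0046² + 0.1343² + 0.2778² = 0.029344 + 0.011342 + 0.085089 + 0.000193 + 0.000021 + 0.018036 + 0.077173 = 0.221198
B_minu = 1 / 0.221198 = 4.5208
Σp_aranᵢ² = 0.4238² + 0.0066² + 0.0066² + 0.4702² + 0.0795² + 0.0066² + 0.0066² = 0.179606 + 0.000044 + 0.000044 + 0.221088 + 0.006320 + 0.000044 + 0.000044 = 0.407190
B_aran = 1 / 0.407190 = 2.4559
Σp_russᵢ² = 0.2412² + 0.1059² + 0.0059² + 0.0059² + 0.4824² + 0.1529² + 0.0059² = 0.058177 + 0.011215 + 0.000035 + 0.000035 + 0.232710 + 0.023378 + 0.000035 = 0.325585
B_russ = 1 / 0.325585 = 3.0714
Ranking by B (broadest → narrowest): Sorex minutus (4.52) > Crocidura russula (3.07) > Sorex araneus (2.46)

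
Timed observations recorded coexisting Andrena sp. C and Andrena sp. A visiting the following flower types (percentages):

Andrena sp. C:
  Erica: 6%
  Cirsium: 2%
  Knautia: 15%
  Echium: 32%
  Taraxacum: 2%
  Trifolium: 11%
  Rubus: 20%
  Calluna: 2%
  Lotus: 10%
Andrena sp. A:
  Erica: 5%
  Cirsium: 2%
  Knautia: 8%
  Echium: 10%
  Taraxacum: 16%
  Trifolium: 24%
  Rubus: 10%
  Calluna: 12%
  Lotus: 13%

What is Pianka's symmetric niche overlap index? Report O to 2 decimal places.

0.68

Convert percentages to proportions (divide by 100).
Σ p₁ᵢp₂ᵢ = 0.0030 + 0.0004 + 0.0120 + 0.0320 + 0.0032 + 0.0264 + 0.0200 + 0.0024 + 0.0130 = 0.1124
Σp_1ᵢ² = 0.06² + 0.02² + 0.15² + 0.32² + 0.02² + 0.11² + 0.20² + 0.02² + 0.10² = 0.0036 + 0.0004 + 0.0225 + 0.1024 + 0.0004 + 0.0121 + 0.0400 + 0.0004 + 0.0100 = 0.1918
Σp_2ᵢ² = 0.05² + 0.02² + 0.08² + 0.10² + 0.16² + 0.24² + 0.10² + 0.12² + 0.13² = 0.0025 + 0.0004 + 0.0064 + 0.0100 + 0.0256 + 0.0576 + 0.0100 + 0.0144 + 0.0169 = 0.1438
O = 0.1124 / √(0.1918 × 0.1438) = 0.1124 / 0.16607 = 0.6768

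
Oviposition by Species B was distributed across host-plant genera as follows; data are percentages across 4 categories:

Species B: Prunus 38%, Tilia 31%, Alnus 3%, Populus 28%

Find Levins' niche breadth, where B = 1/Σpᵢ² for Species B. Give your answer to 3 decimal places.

3.127

Convert percentages to proportions (divide by 100).
Σpᵢ² = 0.38² + 0.31² + 0.03² + 0.28² = 0.1444 + 0.0961 + 0.0009 + 0.0784 = 0.3198
B = 1 / 0.3198 = 3.12695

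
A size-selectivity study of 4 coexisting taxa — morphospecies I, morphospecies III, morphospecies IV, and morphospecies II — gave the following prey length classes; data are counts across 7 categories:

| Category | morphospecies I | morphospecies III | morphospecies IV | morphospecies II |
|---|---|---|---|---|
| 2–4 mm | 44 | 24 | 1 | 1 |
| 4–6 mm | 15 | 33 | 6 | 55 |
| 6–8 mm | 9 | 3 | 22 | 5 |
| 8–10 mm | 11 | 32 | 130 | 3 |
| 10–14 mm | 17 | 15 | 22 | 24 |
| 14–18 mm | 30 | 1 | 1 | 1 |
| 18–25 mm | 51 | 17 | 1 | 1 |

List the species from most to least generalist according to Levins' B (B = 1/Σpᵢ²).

Proportions for morphospecies I (n=177): 44/177=0.2486, 15/177=0.0847, 9/177=0.0508, 11/177=0.0621, 17/177=0.0960, 30/177=0.1695, 51/177=0.2881
Proportions for morphospecies III (n=125): 24/125=0.1920, 33/125=0.2640, 3/125=0.0240, 32/125=0.2560, 15/125=0.1200, 1/125=0.0080, 17/125=0.1360
Proportions for morphospecies IV (n=183): 1/183=0.0055, 6/183=0.0328, 22/183=0.1202, 130/183=0.7104, 22/183=0.1202, 1/183=0.0055, 1/183=0.0055
Proportions for morphospecies II (n=90): 1/90=0.0111, 55/90=0.6111, 5/90=0.0556, 3/90=0.0333, 24/90=0.2667, 1/90=0.0111, 1/90=0.0111
Σp_Iᵢ² = 0.2486² + 0.0847² + 0.0508² + 0.0621² + 0.0960² + 0.1695² + 0.2881² = 0.061802 + 0.007174 + 0.002581 + 0.003856 + 0.009216 + 0.028730 + 0.083002 = 0.196361
B_I = 1 / 0.196361 = 5.0927
Σp_IIIᵢ² = 0.1920² + 0.2640² + 0.0240² + 0.2560² + 0.1200² + 0.0080² + 0.1360² = 0.036864 + 0.069696 + 0.000576 + 0.065536 + 0.014400 + 0.000064 + 0.018496 = 0.205632
B_III = 1 / 0.205632 = 4.8631
Σp_IVᵢ² = 0.0055² + 0.0328² + 0.1202² + 0.7104² + 0.1202² + 0.0055² + 0.0055² = 0.000030 + 0.001076 + 0.014448 + 0.504668 + 0.014448 + 0.000030 + 0.000030 = 0.534730
B_IV = 1 / 0.534730 = 1.8701
Σp_IIᵢ² = 0.0111² + 0.6111² + 0.0556² + 0.0333² + 0.2667² + 0.0111² + 0.0111² = 0.000123 + 0.373443 + 0.003091 + 0.001109 + 0.071129 + 0.000123 + 0.000123 = 0.449141
B_II = 1 / 0.449141 = 2.2265
Ranking by B (broadest → narrowest): morphospecies I (5.09) > morphospecies III (4.86) > morphospecies II (2.23) > morphospecies IV (1.87)

morphospecies I > morphospecies III > morphospecies II > morphospecies IV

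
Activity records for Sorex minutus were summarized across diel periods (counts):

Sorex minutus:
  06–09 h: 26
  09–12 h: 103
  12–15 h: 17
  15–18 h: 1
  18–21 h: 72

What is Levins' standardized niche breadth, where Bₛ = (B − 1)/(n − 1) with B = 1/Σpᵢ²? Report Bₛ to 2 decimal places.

Proportions for Sorex minutus (n=219): 26/219=0.1187, 103/219=0.4703, 17/219=0.0776, 1/219=0.0046, 72/219=0.3288
Σpᵢ² = 0.1187² + 0.4703² + 0.0776² + 0.0046² + 0.3288² = 0.014090 + 0.221182 + 0.006022 + 0.000021 + 0.108109 = 0.349424
B = 1 / 0.349424 = 2.8619
Bₛ = (B − 1)/(n − 1) = (2.8619 − 1)/(5 − 1) = 1.8619/4 = 0.4655

0.47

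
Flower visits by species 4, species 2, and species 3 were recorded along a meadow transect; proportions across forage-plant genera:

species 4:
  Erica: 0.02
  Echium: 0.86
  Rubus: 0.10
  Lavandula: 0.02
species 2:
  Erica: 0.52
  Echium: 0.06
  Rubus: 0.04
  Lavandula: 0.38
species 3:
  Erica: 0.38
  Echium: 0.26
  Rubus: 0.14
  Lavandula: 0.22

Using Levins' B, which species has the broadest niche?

species 3

Σp_4ᵢ² = 0.02² + 0.86² + 0.10² + 0.02² = 0.0004 + 0.7396 + 0.0100 + 0.0004 = 0.7504
B_4 = 1 / 0.7504 = 1.3326
Σp_2ᵢ² = 0.52² + 0.06² + 0.04² + 0.38² = 0.2704 + 0.0036 + 0.0016 + 0.1444 = 0.4200
B_2 = 1 / 0.4200 = 2.3810
Σp_3ᵢ² = 0.38² + 0.26² + 0.14² + 0.22² = 0.1444 + 0.0676 + 0.0196 + 0.0484 = 0.2800
B_3 = 1 / 0.2800 = 3.5714
Highest B → broadest niche (most generalist): species 3 (B = 3.57).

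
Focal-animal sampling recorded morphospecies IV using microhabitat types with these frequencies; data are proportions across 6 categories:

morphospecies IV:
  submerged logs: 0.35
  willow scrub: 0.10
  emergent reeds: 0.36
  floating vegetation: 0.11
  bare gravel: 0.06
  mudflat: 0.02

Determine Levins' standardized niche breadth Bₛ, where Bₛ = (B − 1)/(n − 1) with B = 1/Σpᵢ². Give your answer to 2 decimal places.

Σpᵢ² = 0.35² + 0.10² + 0.36² + 0.11² + 0.06² + 0.02² = 0.1225 + 0.0100 + 0.1296 + 0.0121 + 0.0036 + 0.0004 = 0.2782
B = 1 / 0.2782 = 3.5945
Bₛ = (B − 1)/(n − 1) = (3.5945 − 1)/(6 − 1) = 2.5945/5 = 0.5189

0.52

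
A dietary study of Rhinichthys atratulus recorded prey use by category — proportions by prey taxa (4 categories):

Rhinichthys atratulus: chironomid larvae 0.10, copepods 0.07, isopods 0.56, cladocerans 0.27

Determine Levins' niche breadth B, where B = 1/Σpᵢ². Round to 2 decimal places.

Σpᵢ² = 0.10² + 0.07² + 0.56² + 0.27² = 0.0100 + 0.0049 + 0.3136 + 0.0729 = 0.4014
B = 1 / 0.4014 = 2.4913

2.49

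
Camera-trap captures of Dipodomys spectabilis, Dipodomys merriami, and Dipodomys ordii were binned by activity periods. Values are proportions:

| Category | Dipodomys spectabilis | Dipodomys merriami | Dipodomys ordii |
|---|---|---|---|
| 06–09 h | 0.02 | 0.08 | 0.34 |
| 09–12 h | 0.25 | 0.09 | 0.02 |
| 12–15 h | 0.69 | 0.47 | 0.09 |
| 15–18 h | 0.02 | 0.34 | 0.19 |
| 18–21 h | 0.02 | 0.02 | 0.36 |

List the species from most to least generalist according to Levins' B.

Σp_specᵢ² = 0.02² + 0.25² + 0.69² + 0.02² + 0.02² = 0.0004 + 0.0625 + 0.4761 + 0.0004 + 0.0004 = 0.5398
B_spec = 1 / 0.5398 = 1.8525
Σp_merrᵢ² = 0.08² + 0.09² + 0.47² + 0.34² + 0.02² = 0.0064 + 0.0081 + 0.2209 + 0.1156 + 0.0004 = 0.3514
B_merr = 1 / 0.3514 = 2.8458
Σp_ordiᵢ² = 0.34² + 0.02² + 0.09² + 0.19² + 0.36² = 0.1156 + 0.0004 + 0.0081 + 0.0361 + 0.1296 = 0.2898
B_ordi = 1 / 0.2898 = 3.4507
Ranking by B (broadest → narrowest): Dipodomys ordii (3.45) > Dipodomys merriami (2.85) > Dipodomys spectabilis (1.85)

Dipodomys ordii > Dipodomys merriami > Dipodomys spectabilis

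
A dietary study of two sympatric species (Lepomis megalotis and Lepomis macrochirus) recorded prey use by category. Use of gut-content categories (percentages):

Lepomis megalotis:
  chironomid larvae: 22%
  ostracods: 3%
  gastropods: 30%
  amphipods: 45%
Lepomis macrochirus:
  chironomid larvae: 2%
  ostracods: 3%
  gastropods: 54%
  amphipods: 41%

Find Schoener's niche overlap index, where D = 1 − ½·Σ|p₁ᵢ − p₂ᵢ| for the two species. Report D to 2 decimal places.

0.76

Convert percentages to proportions (divide by 100).
Σ|p₁ᵢ − p₂ᵢ| = 0.20 + 0.00 + 0.24 + 0.04 = 0.48
D = 1 − ½ × 0.48 = 1 − 0.240 = 0.7600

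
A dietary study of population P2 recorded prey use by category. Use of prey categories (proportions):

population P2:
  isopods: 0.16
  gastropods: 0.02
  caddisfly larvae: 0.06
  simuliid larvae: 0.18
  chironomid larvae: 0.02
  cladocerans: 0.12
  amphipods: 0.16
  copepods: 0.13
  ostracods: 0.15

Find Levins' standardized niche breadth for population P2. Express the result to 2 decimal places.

Σpᵢ² = 0.16² + 0.02² + 0.06² + 0.18² + 0.02² + 0.12² + 0.16² + 0.13² + 0.15² = 0.0256 + 0.0004 + 0.0036 + 0.0324 + 0.0004 + 0.0144 + 0.0256 + 0.0169 + 0.0225 = 0.1418
B = 1 / 0.1418 = 7.0522
Bₛ = (B − 1)/(n − 1) = (7.0522 − 1)/(9 − 1) = 6.0522/8 = 0.7565

0.76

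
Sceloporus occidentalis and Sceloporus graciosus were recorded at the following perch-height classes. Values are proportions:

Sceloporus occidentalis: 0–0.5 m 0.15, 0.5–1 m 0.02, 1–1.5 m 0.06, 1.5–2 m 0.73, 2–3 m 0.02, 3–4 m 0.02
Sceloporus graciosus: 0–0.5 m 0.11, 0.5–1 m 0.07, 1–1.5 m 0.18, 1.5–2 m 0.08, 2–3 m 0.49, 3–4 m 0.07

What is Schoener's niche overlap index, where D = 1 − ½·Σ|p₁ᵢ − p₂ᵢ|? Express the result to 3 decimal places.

0.310

Σ|p₁ᵢ − p₂ᵢ| = 0.04 + 0.05 + 0.12 + 0.65 + 0.47 + 0.05 = 1.38
D = 1 − ½ × 1.38 = 1 − 0.690 = 0.31000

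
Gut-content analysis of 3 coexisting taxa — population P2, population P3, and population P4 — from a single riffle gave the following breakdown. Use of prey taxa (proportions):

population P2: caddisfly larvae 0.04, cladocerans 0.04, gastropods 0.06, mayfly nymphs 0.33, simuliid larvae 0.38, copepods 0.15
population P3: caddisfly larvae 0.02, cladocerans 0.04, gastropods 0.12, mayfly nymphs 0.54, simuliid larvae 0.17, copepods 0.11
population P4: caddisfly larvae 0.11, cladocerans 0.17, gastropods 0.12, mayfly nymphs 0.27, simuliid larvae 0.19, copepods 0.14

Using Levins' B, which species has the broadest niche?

population P4

Σp_P2ᵢ² = 0.04² + 0.04² + 0.06² + 0.33² + 0.38² + 0.15² = 0.0016 + 0.0016 + 0.0036 + 0.1089 + 0.1444 + 0.0225 = 0.2826
B_P2 = 1 / 0.2826 = 3.5386
Σp_P3ᵢ² = 0.02² + 0.04² + 0.12² + 0.54² + 0.17² + 0.11² = 0.0004 + 0.0016 + 0.0144 + 0.2916 + 0.0289 + 0.0121 = 0.3490
B_P3 = 1 / 0.3490 = 2.8653
Σp_P4ᵢ² = 0.11² + 0.17² + 0.12² + 0.27² + 0.19² + 0.14² = 0.0121 + 0.0289 + 0.0144 + 0.0729 + 0.0361 + 0.0196 = 0.1840
B_P4 = 1 / 0.1840 = 5.4348
Highest B → broadest niche (most generalist): population P4 (B = 5.43).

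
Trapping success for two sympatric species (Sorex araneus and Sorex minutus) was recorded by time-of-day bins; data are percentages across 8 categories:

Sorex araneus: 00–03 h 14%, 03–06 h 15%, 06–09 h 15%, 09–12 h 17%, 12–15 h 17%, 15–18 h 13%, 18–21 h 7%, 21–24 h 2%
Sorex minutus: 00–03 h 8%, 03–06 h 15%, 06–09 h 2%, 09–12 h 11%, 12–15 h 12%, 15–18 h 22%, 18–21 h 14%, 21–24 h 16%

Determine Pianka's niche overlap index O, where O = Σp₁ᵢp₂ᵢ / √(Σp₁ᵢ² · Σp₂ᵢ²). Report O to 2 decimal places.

Convert percentages to proportions (divide by 100).
Σ p₁ᵢp₂ᵢ = 0.0112 + 0.0225 + 0.0030 + 0.0187 + 0.0204 + 0.0286 + 0.0098 + 0.0032 = 0.1174
Σp_1ᵢ² = 0.14² + 0.15² + 0.15² + 0.17² + 0.17² + 0.13² + 0.07² + 0.02² = 0.0196 + 0.0225 + 0.0225 + 0.0289 + 0.0289 + 0.0169 + 0.0049 + 0.0004 = 0.1446
Σp_2ᵢ² = 0.08² + 0.15² + 0.02² + 0.11² + 0.12² + 0.22² + 0.14² + 0.16² = 0.0064 + 0.0225 + 0.0004 + 0.0121 + 0.0144 + 0.0484 + 0.0196 + 0.0256 = 0.1494
O = 0.1174 / √(0.1446 × 0.1494) = 0.1174 / 0.14698 = 0.7987

0.80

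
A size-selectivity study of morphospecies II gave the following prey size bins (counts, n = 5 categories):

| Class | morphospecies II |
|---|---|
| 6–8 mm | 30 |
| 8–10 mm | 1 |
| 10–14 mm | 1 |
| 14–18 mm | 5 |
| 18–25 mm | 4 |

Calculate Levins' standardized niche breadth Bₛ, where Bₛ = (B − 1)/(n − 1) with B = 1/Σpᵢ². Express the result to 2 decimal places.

0.20

Proportions for morphospecies II (n=41): 30/41=0.7317, 1/41=0.0244, 1/41=0.0244, 5/41=0.1220, 4/41=0.0976
Σpᵢ² = 0.7317² + 0.0244² + 0.0244² + 0.1220² + 0.0976² = 0.535385 + 0.000595 + 0.000595 + 0.014884 + 0.009526 = 0.560985
B = 1 / 0.560985 = 1.7826
Bₛ = (B − 1)/(n − 1) = (1.7826 − 1)/(5 − 1) = 0.7826/4 = 0.1957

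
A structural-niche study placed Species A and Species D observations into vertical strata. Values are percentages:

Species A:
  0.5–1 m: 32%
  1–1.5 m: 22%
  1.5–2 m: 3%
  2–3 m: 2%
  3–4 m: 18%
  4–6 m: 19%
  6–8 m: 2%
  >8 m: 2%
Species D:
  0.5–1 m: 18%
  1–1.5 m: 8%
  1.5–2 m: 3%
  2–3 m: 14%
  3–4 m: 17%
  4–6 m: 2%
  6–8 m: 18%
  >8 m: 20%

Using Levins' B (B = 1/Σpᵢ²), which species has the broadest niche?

Convert percentages to proportions (divide by 100).
Σp_Aᵢ² = 0.32² + 0.22² + 0.03² + 0.02² + 0.18² + 0.19² + 0.02² + 0.02² = 0.1024 + 0.0484 + 0.0009 + 0.0004 + 0.0324 + 0.0361 + 0.0004 + 0.0004 = 0.2214
B_A = 1 / 0.2214 = 4.5167
Σp_Dᵢ² = 0.18² + 0.08² + 0.03² + 0.14² + 0.17² + 0.02² + 0.18² + 0.20² = 0.0324 + 0.0064 + 0.0009 + 0.0196 + 0.0289 + 0.0004 + 0.0324 + 0.0400 = 0.1610
B_D = 1 / 0.1610 = 6.2112
Highest B → broadest niche (most generalist): Species D (B = 6.21).

Species D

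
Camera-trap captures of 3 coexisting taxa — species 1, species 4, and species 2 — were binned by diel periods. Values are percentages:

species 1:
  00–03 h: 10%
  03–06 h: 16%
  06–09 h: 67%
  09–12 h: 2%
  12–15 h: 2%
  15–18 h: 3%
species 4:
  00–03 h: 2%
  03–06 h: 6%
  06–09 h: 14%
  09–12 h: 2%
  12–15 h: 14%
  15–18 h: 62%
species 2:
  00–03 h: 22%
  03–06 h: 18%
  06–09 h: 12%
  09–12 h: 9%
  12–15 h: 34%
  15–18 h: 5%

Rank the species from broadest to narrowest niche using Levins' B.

Convert percentages to proportions (divide by 100).
Σp_1ᵢ² = 0.10² + 0.16² + 0.67² + 0.02² + 0.02² + 0.03² = 0.0100 + 0.0256 + 0.4489 + 0.0004 + 0.0004 + 0.0009 = 0.4862
B_1 = 1 / 0.4862 = 2.0568
Σp_4ᵢ² = 0.02² + 0.06² + 0.14² + 0.02² + 0.14² + 0.62² = 0.0004 + 0.0036 + 0.0196 + 0.0004 + 0.0196 + 0.3844 = 0.4280
B_4 = 1 / 0.4280 = 2.3364
Σp_2ᵢ² = 0.22² + 0.18² + 0.12² + 0.09² + 0.34² + 0.05² = 0.0484 + 0.0324 + 0.0144 + 0.0081 + 0.1156 + 0.0025 = 0.2214
B_2 = 1 / 0.2214 = 4.5167
Ranking by B (broadest → narrowest): species 2 (4.52) > species 4 (2.34) > species 1 (2.06)

species 2 > species 4 > species 1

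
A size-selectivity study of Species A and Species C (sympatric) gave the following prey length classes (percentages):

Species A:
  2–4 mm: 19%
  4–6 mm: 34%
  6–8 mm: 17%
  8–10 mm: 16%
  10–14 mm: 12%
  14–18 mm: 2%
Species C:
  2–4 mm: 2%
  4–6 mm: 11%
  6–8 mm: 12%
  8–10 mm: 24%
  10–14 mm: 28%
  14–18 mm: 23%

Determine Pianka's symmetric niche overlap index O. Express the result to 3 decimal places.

0.633

Convert percentages to proportions (divide by 100).
Σ p₁ᵢp₂ᵢ = 0.0038 + 0.0374 + 0.0204 + 0.0384 + 0.0336 + 0.0046 = 0.1382
Σp_1ᵢ² = 0.19² + 0.34² + 0.17² + 0.16² + 0.12² + 0.02² = 0.0361 + 0.1156 + 0.0289 + 0.0256 + 0.0144 + 0.0004 = 0.2210
Σp_2ᵢ² = 0.02² + 0.11² + 0.12² + 0.24² + 0.28² + 0.23² = 0.0004 + 0.0121 + 0.0144 + 0.0576 + 0.0784 + 0.0529 = 0.2158
O = 0.1382 / √(0.2210 × 0.2158) = 0.1382 / 0.218385 = 0.63283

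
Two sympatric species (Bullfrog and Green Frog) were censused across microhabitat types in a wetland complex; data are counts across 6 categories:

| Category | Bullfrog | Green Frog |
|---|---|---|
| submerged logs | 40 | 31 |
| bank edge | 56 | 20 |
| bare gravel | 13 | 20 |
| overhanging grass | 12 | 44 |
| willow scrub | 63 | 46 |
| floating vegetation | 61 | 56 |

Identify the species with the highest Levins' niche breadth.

Proportions for Bullfrog (n=245): 40/245=0.1633, 56/245=0.2286, 13/245=0.0531, 12/245=0.0490, 63/245=0.2571, 61/245=0.2490
Proportions for Green Frog (n=217): 31/217=0.1429, 20/217=0.0922, 20/217=0.0922, 44/217=0.2028, 46/217=0.2120, 56/217=0.2581
Σp_Bullᵢ² = 0.1633² + 0.2286² + 0.0531² + 0.0490² + 0.2571² + 0.2490² = 0.026667 + 0.052258 + 0.002820 + 0.002401 + 0.066100 + 0.062001 = 0.212247
B_Bull = 1 / 0.212247 = 4.7115
Σp_Frogᵢ² = 0.1429² + 0.0922² + 0.0922² + 0.2028² + 0.2120² + 0.2581² = 0.020420 + 0.008501 + 0.008501 + 0.041128 + 0.044944 + 0.066616 = 0.190110
B_Frog = 1 / 0.190110 = 5.2601
Highest B → broadest niche (most generalist): Green Frog (B = 5.26).

Green Frog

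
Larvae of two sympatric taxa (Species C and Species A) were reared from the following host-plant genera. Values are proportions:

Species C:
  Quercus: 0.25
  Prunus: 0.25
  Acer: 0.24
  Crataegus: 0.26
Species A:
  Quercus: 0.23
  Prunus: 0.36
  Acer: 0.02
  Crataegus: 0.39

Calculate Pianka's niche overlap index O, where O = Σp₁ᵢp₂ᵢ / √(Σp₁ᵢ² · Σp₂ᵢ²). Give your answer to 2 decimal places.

Σ p₁ᵢp₂ᵢ = 0.0575 + 0.0900 + 0.0048 + 0.1014 = 0.2537
Σp_1ᵢ² = 0.25² + 0.25² + 0.24² + 0.26² = 0.0625 + 0.0625 + 0.0576 + 0.0676 = 0.2502
Σp_2ᵢ² = 0.23² + 0.36² + 0.02² + 0.39² = 0.0529 + 0.1296 + 0.0004 + 0.1521 = 0.3350
O = 0.2537 / √(0.2502 × 0.3350) = 0.2537 / 0.28951 = 0.8763

0.88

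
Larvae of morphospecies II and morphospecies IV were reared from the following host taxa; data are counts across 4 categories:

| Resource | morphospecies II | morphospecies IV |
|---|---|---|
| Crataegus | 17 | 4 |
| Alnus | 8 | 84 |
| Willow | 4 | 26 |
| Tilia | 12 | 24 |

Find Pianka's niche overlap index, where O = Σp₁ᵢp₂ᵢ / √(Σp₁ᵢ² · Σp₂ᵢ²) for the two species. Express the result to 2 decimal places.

0.55

Proportions for morphospecies II (n=41): 17/41=0.4146, 8/41=0.1951, 4/41=0.0976, 12/41=0.2927
Proportions for morphospecies IV (n=138): 4/138=0.0290, 84/138=0.6087, 26/138=0.1884, 24/138=0.1739
Σ p₁ᵢp₂ᵢ = 0.012023 + 0.118757 + 0.018388 + 0.050901 = 0.200069
Σp_1ᵢ² = 0.4146² + 0.1951² + 0.0976² + 0.2927² = 0.171893 + 0.038064 + 0.009526 + 0.085673 = 0.305156
Σp_2ᵢ² = 0.0290² + 0.6087² + 0.1884² + 0.1739² = 0.000841 + 0.370516 + 0.035495 + 0.030241 = 0.437093
O = 0.200069 / √(0.305156 × 0.437093) = 0.200069 / 0.3652144 = 0.5478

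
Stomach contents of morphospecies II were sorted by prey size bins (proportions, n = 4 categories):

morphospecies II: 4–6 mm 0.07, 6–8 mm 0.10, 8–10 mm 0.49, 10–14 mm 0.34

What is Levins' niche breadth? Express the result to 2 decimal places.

2.70

Σpᵢ² = 0.07² + 0.10² + 0.49² + 0.34² = 0.0049 + 0.0100 + 0.2401 + 0.1156 = 0.3706
B = 1 / 0.3706 = 2.6983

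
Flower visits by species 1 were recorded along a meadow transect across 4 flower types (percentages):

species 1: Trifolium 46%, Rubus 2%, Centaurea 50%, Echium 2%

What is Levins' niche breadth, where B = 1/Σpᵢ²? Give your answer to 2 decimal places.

2.16

Convert percentages to proportions (divide by 100).
Σpᵢ² = 0.46² + 0.02² + 0.50² + 0.02² = 0.2116 + 0.0004 + 0.2500 + 0.0004 = 0.4624
B = 1 / 0.4624 = 2.1626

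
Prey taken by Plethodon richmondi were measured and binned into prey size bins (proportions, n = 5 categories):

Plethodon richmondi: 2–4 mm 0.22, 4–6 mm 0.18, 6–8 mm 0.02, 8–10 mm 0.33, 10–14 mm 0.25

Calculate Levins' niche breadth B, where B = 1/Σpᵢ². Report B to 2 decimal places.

Σpᵢ² = 0.22² + 0.18² + 0.02² + 0.33² + 0.25² = 0.0484 + 0.0324 + 0.0004 + 0.1089 + 0.0625 = 0.2526
B = 1 / 0.2526 = 3.9588

3.96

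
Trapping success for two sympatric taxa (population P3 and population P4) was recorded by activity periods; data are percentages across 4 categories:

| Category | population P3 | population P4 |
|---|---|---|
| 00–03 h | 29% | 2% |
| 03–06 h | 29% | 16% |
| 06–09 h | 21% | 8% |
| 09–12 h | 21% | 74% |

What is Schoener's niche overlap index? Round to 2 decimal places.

Convert percentages to proportions (divide by 100).
Σ|p₁ᵢ − p₂ᵢ| = 0.27 + 0.13 + 0.13 + 0.53 = 1.06
D = 1 − ½ × 1.06 = 1 − 0.530 = 0.4700

0.47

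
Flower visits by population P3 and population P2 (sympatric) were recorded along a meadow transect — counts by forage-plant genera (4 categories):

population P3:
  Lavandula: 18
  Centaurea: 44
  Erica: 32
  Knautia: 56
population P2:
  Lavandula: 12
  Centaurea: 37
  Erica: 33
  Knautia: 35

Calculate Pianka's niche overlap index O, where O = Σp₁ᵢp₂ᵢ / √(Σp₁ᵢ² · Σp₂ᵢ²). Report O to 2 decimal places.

Proportions for population P3 (n=150): 18/150=0.1200, 44/150=0.2933, 32/150=0.2133, 56/150=0.3733
Proportions for population P2 (n=117): 12/117=0.1026, 37/117=0.3162, 33/117=0.2821, 35/117=0.2991
Σ p₁ᵢp₂ᵢ = 0.012312 + 0.092741 + 0.060172 + 0.111654 = 0.276879
Σp_1ᵢ² = 0.1200² + 0.2933² + 0.2133² + 0.3733² = 0.014400 + 0.086025 + 0.045497 + 0.139353 = 0.285275
Σp_2ᵢ² = 0.1026² + 0.3162² + 0.2821² + 0.2991² = 0.010527 + 0.099982 + 0.079580 + 0.089461 = 0.279550
O = 0.276879 / √(0.285275 × 0.279550) = 0.276879 / 0.2823980 = 0.9805

0.98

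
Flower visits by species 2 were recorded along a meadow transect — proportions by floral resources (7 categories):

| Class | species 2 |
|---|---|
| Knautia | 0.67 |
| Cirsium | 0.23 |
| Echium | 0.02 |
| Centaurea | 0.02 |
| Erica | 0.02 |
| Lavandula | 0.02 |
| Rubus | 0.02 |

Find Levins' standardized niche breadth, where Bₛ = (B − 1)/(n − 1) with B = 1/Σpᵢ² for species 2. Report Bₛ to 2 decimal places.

Σpᵢ² = 0.67² + 0.23² + 0.02² + 0.02² + 0.02² + 0.02² + 0.02² = 0.4489 + 0.0529 + 0.0004 + 0.0004 + 0.0004 + 0.0004 + 0.0004 = 0.5038
B = 1 / 0.5038 = 1.9849
Bₛ = (B − 1)/(n − 1) = (1.9849 − 1)/(7 − 1) = 0.9849/6 = 0.1642

0.16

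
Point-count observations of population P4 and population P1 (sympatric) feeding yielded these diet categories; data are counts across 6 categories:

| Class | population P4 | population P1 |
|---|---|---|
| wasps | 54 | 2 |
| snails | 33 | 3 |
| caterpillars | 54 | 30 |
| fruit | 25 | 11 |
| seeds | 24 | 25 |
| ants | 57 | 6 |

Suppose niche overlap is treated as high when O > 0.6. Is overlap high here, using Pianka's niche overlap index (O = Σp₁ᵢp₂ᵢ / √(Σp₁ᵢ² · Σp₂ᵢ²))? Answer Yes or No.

Yes

Proportions for population P4 (n=247): 54/247=0.2186, 33/247=0.1336, 54/247=0.2186, 25/247=0.1012, 24/247=0.0972, 57/247=0.2308
Proportions for population P1 (n=77): 2/77=0.0260, 3/77=0.0390, 30/77=0.3896, 11/77=0.1429, 25/77=0.3247, 6/77=0.0779
Σ p₁ᵢp₂ᵢ = 0.005684 + 0.005210 + 0.085167 + 0.014461 + 0.031561 + 0.017979 = 0.160062
Σp_1ᵢ² = 0.2186² + 0.1336² + 0.2186² + 0.1012² + 0.0972² + 0.2308² = 0.047786 + 0.017849 + 0.047786 + 0.010241 + 0.009448 + 0.053269 = 0.186379
Σp_2ᵢ² = 0.0260² + 0.0390² + 0.3896² + 0.1429² + 0.3247² + 0.0779² = 0.000676 + 0.001521 + 0.151788 + 0.020420 + 0.105430 + 0.006068 = 0.285903
O = 0.160062 / √(0.186379 × 0.285903) = 0.160062 / 0.2308383 = 0.6934
O = 0.6934 > 0.6 → Yes.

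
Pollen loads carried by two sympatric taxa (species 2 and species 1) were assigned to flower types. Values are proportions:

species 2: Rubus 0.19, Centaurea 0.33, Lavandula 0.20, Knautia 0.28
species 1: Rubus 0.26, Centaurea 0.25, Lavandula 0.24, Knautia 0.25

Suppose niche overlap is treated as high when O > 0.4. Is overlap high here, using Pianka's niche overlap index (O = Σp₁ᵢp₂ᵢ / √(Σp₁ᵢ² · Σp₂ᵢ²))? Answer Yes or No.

Σ p₁ᵢp₂ᵢ = 0.0494 + 0.0825 + 0.0480 + 0.0700 = 0.2499
Σp_1ᵢ² = 0.19² + 0.33² + 0.20² + 0.28² = 0.0361 + 0.1089 + 0.0400 + 0.0784 = 0.2634
Σp_2ᵢ² = 0.26² + 0.25² + 0.24² + 0.25² = 0.0676 + 0.0625 + 0.0576 + 0.0625 = 0.2502
O = 0.2499 / √(0.2634 × 0.2502) = 0.2499 / 0.25672 = 0.9734
O = 0.9734 > 0.4 → Yes.

Yes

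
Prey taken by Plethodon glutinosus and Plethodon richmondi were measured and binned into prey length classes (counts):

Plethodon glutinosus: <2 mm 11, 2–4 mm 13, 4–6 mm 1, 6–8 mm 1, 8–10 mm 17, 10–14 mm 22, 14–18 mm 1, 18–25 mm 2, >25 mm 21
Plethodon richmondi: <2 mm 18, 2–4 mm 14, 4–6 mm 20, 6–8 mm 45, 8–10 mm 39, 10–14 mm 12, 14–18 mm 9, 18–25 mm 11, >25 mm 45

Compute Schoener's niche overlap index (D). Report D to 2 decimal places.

0.66

Proportions for Plethodon glutinosus (n=89): 11/89=0.1236, 13/89=0.1461, 1/89=0.0112, 1/89=0.0112, 17/89=0.1910, 22/89=0.2472, 1/89=0.0112, 2/89=0.0225, 21/89=0.2360
Proportions for Plethodon richmondi (n=213): 18/213=0.0845, 14/213=0.0657, 20/213=0.0939, 45/213=0.2113, 39/213=0.1831, 12/213=0.0563, 9/213=0.0423, 11/213=0.0516, 45/213=0.2113
Σ|p₁ᵢ − p₂ᵢ| = 0.0391 + 0.0804 + 0.0827 + 0.2001 + 0.0079 + 0.1909 + 0.0311 + 0.0291 + 0.0247 = 0.6860
D = 1 − ½ × 0.6860 = 1 − 0.34300 = 0.65700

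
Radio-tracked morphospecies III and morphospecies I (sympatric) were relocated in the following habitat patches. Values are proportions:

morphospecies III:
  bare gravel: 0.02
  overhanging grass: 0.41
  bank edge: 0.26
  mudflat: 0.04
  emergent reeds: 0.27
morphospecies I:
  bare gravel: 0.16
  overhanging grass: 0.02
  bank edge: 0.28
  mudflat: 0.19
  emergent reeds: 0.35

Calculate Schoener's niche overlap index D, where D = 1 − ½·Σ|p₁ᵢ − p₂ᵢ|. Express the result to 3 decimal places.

0.610

Σ|p₁ᵢ − p₂ᵢ| = 0.14 + 0.39 + 0.02 + 0.15 + 0.08 = 0.78
D = 1 − ½ × 0.78 = 1 − 0.390 = 0.61000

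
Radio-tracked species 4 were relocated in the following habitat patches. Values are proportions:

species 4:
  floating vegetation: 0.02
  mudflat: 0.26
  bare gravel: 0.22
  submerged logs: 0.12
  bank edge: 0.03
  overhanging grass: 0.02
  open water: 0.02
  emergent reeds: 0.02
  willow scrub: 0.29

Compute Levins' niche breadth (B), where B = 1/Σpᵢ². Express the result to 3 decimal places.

Σpᵢ² = 0.02² + 0.26² + 0.22² + 0.12² + 0.03² + 0.02² + 0.02² + 0.02² + 0.29² = 0.0004 + 0.0676 + 0.0484 + 0.0144 + 0.0009 + 0.0004 + 0.0004 + 0.0004 + 0.0841 = 0.2170
B = 1 / 0.2170 = 4.60829

4.608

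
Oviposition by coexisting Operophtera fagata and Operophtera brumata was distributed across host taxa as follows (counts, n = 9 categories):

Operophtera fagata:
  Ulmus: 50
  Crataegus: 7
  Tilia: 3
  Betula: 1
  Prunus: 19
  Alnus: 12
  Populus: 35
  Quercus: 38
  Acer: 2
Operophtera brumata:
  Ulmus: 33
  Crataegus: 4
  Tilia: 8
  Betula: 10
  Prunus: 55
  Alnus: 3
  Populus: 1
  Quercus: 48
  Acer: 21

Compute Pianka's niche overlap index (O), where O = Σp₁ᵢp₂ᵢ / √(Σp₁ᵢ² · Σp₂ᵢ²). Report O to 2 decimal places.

0.74

Proportions for Operophtera fagata (n=167): 50/167=0.2994, 7/167=0.0419, 3/167=0.0180, 1/167=0.0060, 19/167=0.1138, 12/167=0.0719, 35/167=0.2096, 38/167=0.2275, 2/167=0.0120
Proportions for Operophtera brumata (n=183): 33/183=0.1803, 4/183=0.0219, 8/183=0.0437, 10/183=0.0546, 55/183=0.3005, 3/183=0.0164, 1/183=0.0055, 48/183=0.2623, 21/183=0.1148
Σ p₁ᵢp₂ᵢ = 0.053982 + 0.000918 + 0.000787 + 0.000328 + 0.034197 + 0.001179 + 0.001153 + 0.059673 + 0.001378 = 0.153595
Σp_1ᵢ² = 0.2994² + 0.0419² + 0.0180² + 0.0060² + 0.1138² + 0.0719² + 0.2096² + 0.2275² + 0.0120² = 0.089640 + 0.001756 + 0.000324 + 0.000036 + 0.012950 + 0.005170 + 0.043932 + 0.051756 + 0.000144 = 0.205708
Σp_2ᵢ² = 0.1803² + 0.0219² + 0.0437² + 0.0546² + 0.3005² + 0.0164² + 0.0055² + 0.2623² + 0.1148² = 0.032508 + 0.000480 + 0.001910 + 0.002981 + 0.090300 + 0.000269 + 0.000030 + 0.068801 + 0.013179 = 0.210458
O = 0.153595 / √(0.205708 × 0.210458) = 0.153595 / 0.2080694 = 0.7382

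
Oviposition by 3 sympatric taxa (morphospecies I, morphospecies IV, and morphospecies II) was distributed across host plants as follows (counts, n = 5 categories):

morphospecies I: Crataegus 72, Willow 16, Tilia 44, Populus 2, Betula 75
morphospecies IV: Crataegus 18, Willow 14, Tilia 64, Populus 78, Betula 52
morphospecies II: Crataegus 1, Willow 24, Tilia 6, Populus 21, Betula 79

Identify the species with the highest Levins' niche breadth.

Proportions for morphospecies I (n=209): 72/209=0.3445, 16/209=0.0766, 44/209=0.2105, 2/209=0.0096, 75/209=0.3589
Proportions for morphospecies IV (n=226): 18/226=0.0796, 14/226=0.0619, 64/226=0.2832, 78/226=0.3451, 52/226=0.2301
Proportions for morphospecies II (n=131): 1/131=0.0076, 24/131=0.1832, 6/131=0.0458, 21/131=0.1603, 79/131=0.6031
Σp_Iᵢ² = 0.3445² + 0.0766² + 0.2105² + 0.0096² + 0.3589² = 0.118680 + 0.005868 + 0.044310 + 0.000092 + 0.128809 = 0.297759
B_I = 1 / 0.297759 = 3.3584
Σp_IVᵢ² = 0.0796² + 0.0619² + 0.2832² + 0.3451² + 0.2301² = 0.006336 + 0.003832 + 0.080202 + 0.119094 + 0.052946 = 0.262410
B_IV = 1 / 0.262410 = 3.8108
Σp_IIᵢ² = 0.0076² + 0.1832² + 0.0458² + 0.1603² + 0.6031² = 0.000058 + 0.033562 + 0.002098 + 0.025696 + 0.363730 = 0.425144
B_II = 1 / 0.425144 = 2.3521
Highest B → broadest niche (most generalist): morphospecies IV (B = 3.81).

morphospecies IV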